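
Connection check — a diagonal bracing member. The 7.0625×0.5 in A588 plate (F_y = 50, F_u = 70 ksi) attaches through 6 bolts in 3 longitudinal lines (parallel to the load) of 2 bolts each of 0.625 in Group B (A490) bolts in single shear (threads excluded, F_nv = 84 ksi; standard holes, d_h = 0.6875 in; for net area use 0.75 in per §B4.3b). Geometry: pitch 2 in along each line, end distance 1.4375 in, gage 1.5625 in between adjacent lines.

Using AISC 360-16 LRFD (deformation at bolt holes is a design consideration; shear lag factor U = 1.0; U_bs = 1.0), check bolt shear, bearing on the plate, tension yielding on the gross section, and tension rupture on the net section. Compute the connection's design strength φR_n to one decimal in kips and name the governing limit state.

Bolt shear: A_b = π(0.625)²/4 = 0.3068 in². φR_n = 0.75 × 84 × 0.3068 × 6 × 1 = 116.0 kips.
Bearing (0.5 in plate, F_u = 70 ksi): end bolts L_c = 1.4375 − 0.6875/2 = 1.09375, R_n = min(1.2×1.09375×0.5×70, 2.4×0.625×0.5×70) = 45.938 kips/bolt; interior L_c = 2 − 0.6875 = 1.3125, R_n = 52.5 kips/bolt. φR_n = 0.75 × (3×45.938 + 3×52.5) = 221.5 kips.
Tension yield (gross): A_g = 7.0625×0.5 = 3.5313 in². φR_n = 0.90 × 50 × 3.5313 = 158.9 kips.
Tension rupture (net): A_n = (7.0625 − 3×0.75)×0.5 = 2.4063 in² (U = 1.0, A_e = A_n). φR_n = 0.75 × 70 × 2.4063 = 126.3 kips.
Governing: min(116.0, 221.5, 158.9, 126.3) = 116.0 kips → bolt shear.

116.0 kips (bolt shear governs)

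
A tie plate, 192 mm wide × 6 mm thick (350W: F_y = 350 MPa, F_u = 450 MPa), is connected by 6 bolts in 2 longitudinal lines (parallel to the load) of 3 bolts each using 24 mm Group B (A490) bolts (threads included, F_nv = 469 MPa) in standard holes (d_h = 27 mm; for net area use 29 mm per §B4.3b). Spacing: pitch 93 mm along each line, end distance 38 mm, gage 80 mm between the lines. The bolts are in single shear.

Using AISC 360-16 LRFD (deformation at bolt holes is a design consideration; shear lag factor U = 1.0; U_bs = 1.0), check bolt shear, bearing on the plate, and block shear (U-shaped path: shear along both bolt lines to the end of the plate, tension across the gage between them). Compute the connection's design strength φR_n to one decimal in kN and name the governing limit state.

Bolt shear: A_b = π(24)²/4 = 452.39 mm². φR_n = 0.75 × 469 × 452.39 × 6 × 1 = 954.8 kN.
Bearing (6 mm plate, F_u = 450 MPa): end bolts L_c = 38 − 27/2 = 24.5, R_n = min(1.2×24.5×6×450, 2.4×24×6×450) = 79.38 kN/bolt; interior L_c = 93 − 27 = 66, R_n = 155.52 kN/bolt. φR_n = 0.75 × (2×79.38 + 4×155.52) = 585.6 kN.
Block shear: shear path 2×[38+2×93] = 2×224 mm, A_gv = 2688, A_nv = 2×(224 − 2.5×29)×6 = 1818 mm²; tension across gage: (80 − 1×29)×6 = 306 mm². R_n = min(0.6×450×1818, 0.6×350×2688) + 1.0×450×306 = min(490.86, 564.48) + 137.7 = 628.56 kN. φR_n = 0.75 × 628.56 = 471.4 kN.
Governing: min(954.8, 585.6, 471.4) = 471.4 kN → block shear.

471.4 kN (block shear governs)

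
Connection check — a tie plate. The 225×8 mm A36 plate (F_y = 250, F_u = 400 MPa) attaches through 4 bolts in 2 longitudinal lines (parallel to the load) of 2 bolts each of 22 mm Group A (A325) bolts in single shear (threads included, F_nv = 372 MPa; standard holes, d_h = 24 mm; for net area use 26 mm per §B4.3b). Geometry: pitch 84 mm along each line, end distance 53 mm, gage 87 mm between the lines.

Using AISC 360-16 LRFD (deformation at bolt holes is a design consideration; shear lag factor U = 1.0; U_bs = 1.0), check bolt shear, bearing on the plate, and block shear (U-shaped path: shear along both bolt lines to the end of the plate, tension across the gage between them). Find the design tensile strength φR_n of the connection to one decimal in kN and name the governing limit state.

393.0 kN (block shear governs)

Bolt shear: A_b = π(22)²/4 = 380.13 mm². φR_n = 0.75 × 372 × 380.13 × 4 × 1 = 424.2 kN.
Bearing (8 mm plate, F_u = 400 MPa): end bolts L_c = 53 − 24/2 = 41, R_n = min(1.2×41×8×400, 2.4×22×8×400) = 157.44 kN/bolt; interior L_c = 84 − 24 = 60, R_n = 168.96 kN/bolt. φR_n = 0.75 × (2×157.44 + 2×168.96) = 489.6 kN.
Block shear: shear path 2×[53+1×84] = 2×137 mm, A_gv = 2192, A_nv = 2×(137 − 1.5×26)×8 = 1568 mm²; tension across gage: (87 − 1×26)×8 = 488 mm². R_n = min(0.6×400×1568, 0.6×250×2192) + 1.0×400×488 = min(376.32, 328.8) + 195.2 = 524 kN. φR_n = 0.75 × 524 = 393.0 kN.
Governing: min(424.2, 489.6, 393.0) = 393.0 kN → block shear.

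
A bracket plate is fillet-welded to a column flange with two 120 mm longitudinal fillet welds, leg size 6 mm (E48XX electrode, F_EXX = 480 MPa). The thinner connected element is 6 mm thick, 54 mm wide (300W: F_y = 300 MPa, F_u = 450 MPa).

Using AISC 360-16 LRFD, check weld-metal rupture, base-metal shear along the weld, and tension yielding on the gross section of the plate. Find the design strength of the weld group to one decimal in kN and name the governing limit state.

87.5 kN (gross-section yield governs)

Weld metal: throat = 0.707×6 = 4.242 mm, L = 2×120 = 240 mm. φR_n = 0.75 × 0.6 × 480 × 4.242 × 240 = 219.9 kN.
Base metal shear (6 mm plate): yield φR_n = 1.0×0.6×300×6×240 = 259.2 kN; rupture φR_n = 0.75×0.6×450×6×240 = 291.6 kN; take 259.2 kN (yield).
Tension yield (gross): A_g = 54×6 = 324 mm². φR_n = 0.90 × 300 × 324 = 87.5 kN.
Governing: min(219.9, 259.2, 87.5) = 87.5 kN → gross-section yield.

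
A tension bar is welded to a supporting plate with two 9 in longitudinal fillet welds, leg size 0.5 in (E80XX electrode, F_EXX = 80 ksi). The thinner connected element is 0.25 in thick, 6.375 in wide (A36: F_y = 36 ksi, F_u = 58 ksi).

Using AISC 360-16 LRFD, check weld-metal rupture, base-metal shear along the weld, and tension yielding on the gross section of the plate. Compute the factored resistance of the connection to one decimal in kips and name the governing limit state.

Weld metal: throat = 0.707×0.5 = 0.3535 in, L = 2×9 = 18 in. φR_n = 0.75 × 0.6 × 80 × 0.3535 × 18 = 229.1 kips.
Base metal shear (0.25 in plate): yield φR_n = 1.0×0.6×36×0.25×18 = 97.2 kips; rupture φR_n = 0.75×0.6×58×0.25×18 = 117.5 kips; take 97.2 kips (yield).
Tension yield (gross): A_g = 6.375×0.25 = 1.5938 in². φR_n = 0.90 × 36 × 1.5938 = 51.6 kips.
Governing: min(229.1, 97.2, 51.6) = 51.6 kips → gross-section yield.

51.6 kips (gross-section yield governs)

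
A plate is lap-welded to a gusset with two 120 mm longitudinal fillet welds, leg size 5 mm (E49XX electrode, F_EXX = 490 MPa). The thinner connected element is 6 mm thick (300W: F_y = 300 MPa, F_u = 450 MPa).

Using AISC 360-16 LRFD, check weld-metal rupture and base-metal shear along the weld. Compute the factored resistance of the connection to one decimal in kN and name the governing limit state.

Weld metal: throat = 0.707×5 = 3.535 mm, L = 2×120 = 240 mm. φR_n = 0.75 × 0.6 × 490 × 3.535 × 240 = 187.1 kN.
Base metal shear (6 mm plate): yield φR_n = 1.0×0.6×300×6×240 = 259.2 kN; rupture φR_n = 0.75×0.6×450×6×240 = 291.6 kN; take 259.2 kN (yield).
Governing: min(187.1, 259.2) = 187.1 kN → weld metal.

187.1 kN (weld metal governs)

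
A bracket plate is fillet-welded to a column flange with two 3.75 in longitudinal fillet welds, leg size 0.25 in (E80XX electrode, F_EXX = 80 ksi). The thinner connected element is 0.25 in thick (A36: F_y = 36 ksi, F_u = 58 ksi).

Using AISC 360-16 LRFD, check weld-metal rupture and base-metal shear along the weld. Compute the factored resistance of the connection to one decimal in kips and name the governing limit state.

40.5 kips (base-metal shear governs)

Weld metal: throat = 0.707×0.25 = 0.17675 in, L = 2×3.75 = 7.5 in. φR_n = 0.75 × 0.6 × 80 × 0.17675 × 7.5 = 47.7 kips.
Base metal shear (0.25 in plate): yield φR_n = 1.0×0.6×36×0.25×7.5 = 40.5 kips; rupture φR_n = 0.75×0.6×58×0.25×7.5 = 48.9 kips; take 40.5 kips (yield).
Governing: min(47.7, 40.5) = 40.5 kips → base-metal shear.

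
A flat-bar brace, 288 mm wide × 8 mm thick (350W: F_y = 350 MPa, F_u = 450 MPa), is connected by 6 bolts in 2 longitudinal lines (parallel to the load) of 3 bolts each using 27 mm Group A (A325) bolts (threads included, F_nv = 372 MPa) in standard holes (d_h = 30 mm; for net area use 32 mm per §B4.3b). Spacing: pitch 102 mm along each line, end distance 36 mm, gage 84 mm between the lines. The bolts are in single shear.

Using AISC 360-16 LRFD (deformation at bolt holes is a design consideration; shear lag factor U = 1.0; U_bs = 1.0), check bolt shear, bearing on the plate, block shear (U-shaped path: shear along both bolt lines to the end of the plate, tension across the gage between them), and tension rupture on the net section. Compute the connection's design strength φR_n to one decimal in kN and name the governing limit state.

604.8 kN (net-section rupture governs)

Bolt shear: A_b = π(27)²/4 = 572.56 mm². φR_n = 0.75 × 372 × 572.56 × 6 × 1 = 958.5 kN.
Bearing (8 mm plate, F_u = 450 MPa): end bolts L_c = 36 − 30/2 = 21, R_n = min(1.2×21×8×450, 2.4×27×8×450) = 90.72 kN/bolt; interior L_c = 102 − 30 = 72, R_n = 233.28 kN/bolt. φR_n = 0.75 × (2×90.72 + 4×233.28) = 835.9 kN.
Block shear: shear path 2×[36+2×102] = 2×240 mm, A_gv = 3840, A_nv = 2×(240 − 2.5×32)×8 = 2560 mm²; tension across gage: (84 − 1×32)×8 = 416 mm². R_n = min(0.6×450×2560, 0.6×350×3840) + 1.0×450×416 = min(691.2, 806.4) + 187.2 = 878.4 kN. φR_n = 0.75 × 878.4 = 658.8 kN.
Tension rupture (net): A_n = (288 − 2×32)×8 = 1792 mm² (U = 1.0, A_e = A_n). φR_n = 0.75 × 450 × 1792 = 604.8 kN.
Governing: min(958.5, 835.9, 658.8, 604.8) = 604.8 kN → net-section rupture.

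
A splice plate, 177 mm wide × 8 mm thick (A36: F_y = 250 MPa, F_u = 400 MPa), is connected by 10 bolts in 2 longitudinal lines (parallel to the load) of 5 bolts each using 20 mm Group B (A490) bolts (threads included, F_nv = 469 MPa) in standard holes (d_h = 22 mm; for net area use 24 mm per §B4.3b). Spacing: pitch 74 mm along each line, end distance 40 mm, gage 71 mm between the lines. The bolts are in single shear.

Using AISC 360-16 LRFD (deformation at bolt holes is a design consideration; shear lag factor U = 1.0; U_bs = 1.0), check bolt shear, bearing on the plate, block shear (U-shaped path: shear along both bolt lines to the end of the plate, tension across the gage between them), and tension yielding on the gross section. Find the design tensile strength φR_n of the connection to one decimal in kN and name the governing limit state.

318.6 kN (gross-section yield governs)

Bolt shear: A_b = π(20)²/4 = 314.16 mm². φR_n = 0.75 × 469 × 314.16 × 10 × 1 = 1105.1 kN.
Bearing (8 mm plate, F_u = 400 MPa): end bolts L_c = 40 − 22/2 = 29, R_n = min(1.2×29×8×400, 2.4×20×8×400) = 111.36 kN/bolt; interior L_c = 74 − 22 = 52, R_n = 153.6 kN/bolt. φR_n = 0.75 × (2×111.36 + 8×153.6) = 1088.6 kN.
Block shear: shear path 2×[40+4×74] = 2×336 mm, A_gv = 5376, A_nv = 2×(336 − 4.5×24)×8 = 3648 mm²; tension across gage: (71 − 1×24)×8 = 376 mm². R_n = min(0.6×400×3648, 0.6×250×5376) + 1.0×400×376 = min(875.52, 806.4) + 150.4 = 956.8 kN. φR_n = 0.75 × 956.8 = 717.6 kN.
Tension yield (gross): A_g = 177×8 = 1416 mm². φR_n = 0.90 × 250 × 1416 = 318.6 kN.
Governing: min(1105.1, 1088.6, 717.6, 318.6) = 318.6 kN → gross-section yield.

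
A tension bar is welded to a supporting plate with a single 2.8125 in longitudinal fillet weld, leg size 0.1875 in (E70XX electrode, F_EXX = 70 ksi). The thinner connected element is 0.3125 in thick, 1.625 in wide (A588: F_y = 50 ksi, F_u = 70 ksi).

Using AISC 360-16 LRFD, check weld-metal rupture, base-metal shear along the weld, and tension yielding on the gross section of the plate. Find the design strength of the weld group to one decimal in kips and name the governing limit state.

11.7 kips (weld metal governs)

Weld metal: throat = 0.707×0.1875 = 0.13256 in, L = 2.8125 in. φR_n = 0.75 × 0.6 × 70 × 0.13256 × 2.8125 = 11.7 kips.
Base metal shear (0.3125 in plate): yield φR_n = 1.0×0.6×50×0.3125×2.8125 = 26.4 kips; rupture φR_n = 0.75×0.6×70×0.3125×2.8125 = 27.7 kips; take 26.4 kips (yield).
Tension yield (gross): A_g = 1.625×0.3125 = 0.50781 in². φR_n = 0.90 × 50 × 0.50781 = 22.9 kips.
Governing: min(11.7, 26.4, 22.9) = 11.7 kips → weld metal.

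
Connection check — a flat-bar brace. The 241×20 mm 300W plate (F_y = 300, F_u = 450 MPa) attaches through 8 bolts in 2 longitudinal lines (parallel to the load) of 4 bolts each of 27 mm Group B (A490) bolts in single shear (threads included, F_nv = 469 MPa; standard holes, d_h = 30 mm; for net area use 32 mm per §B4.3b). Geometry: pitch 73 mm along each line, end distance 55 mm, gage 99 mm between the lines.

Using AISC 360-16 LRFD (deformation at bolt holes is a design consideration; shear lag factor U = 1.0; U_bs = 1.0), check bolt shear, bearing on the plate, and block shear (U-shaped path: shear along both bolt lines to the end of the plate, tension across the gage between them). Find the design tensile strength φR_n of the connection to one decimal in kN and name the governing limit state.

1611.2 kN (bolt shear governs)

Bolt shear: A_b = π(27)²/4 = 572.56 mm². φR_n = 0.75 × 469 × 572.56 × 8 × 1 = 1611.2 kN.
Bearing (20 mm plate, F_u = 450 MPa): end bolts L_c = 55 − 30/2 = 40, R_n = min(1.2×40×20×450, 2.4×27×20×450) = 432 kN/bolt; interior L_c = 73 − 30 = 43, R_n = 464.4 kN/bolt. φR_n = 0.75 × (2×432 + 6×464.4) = 2737.8 kN.
Block shear: shear path 2×[55+3×73] = 2×274 mm, A_gv = 10960, A_nv = 2×(274 − 3.5×32)×20 = 6480 mm²; tension across gage: (99 − 1×32)×20 = 1340 mm². R_n = min(0.6×450×6480, 0.6×300×10960) + 1.0×450×1340 = min(1749.6, 1972.8) + 603 = 2352.6 kN. φR_n = 0.75 × 2352.6 = 1764.5 kN.
Governing: min(1611.2, 2737.8, 1764.5) = 1611.2 kN → bolt shear.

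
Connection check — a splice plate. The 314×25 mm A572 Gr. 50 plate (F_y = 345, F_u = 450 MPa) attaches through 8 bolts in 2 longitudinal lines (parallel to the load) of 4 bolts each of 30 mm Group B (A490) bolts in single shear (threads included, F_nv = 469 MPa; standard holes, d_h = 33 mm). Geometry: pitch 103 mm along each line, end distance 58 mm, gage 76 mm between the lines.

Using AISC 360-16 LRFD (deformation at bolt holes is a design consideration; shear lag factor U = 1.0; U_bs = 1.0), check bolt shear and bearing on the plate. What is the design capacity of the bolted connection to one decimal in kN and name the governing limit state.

Bolt shear: A_b = π(30)²/4 = 706.86 mm². φR_n = 0.75 × 469 × 706.86 × 8 × 1 = 1989.1 kN.
Bearing (25 mm plate, F_u = 450 MPa): end bolts L_c = 58 − 33/2 = 41.5, R_n = min(1.2×41.5×25×450, 2.4×30×25×450) = 560.25 kN/bolt; interior L_c = 103 − 33 = 70, R_n = 810 kN/bolt. φR_n = 0.75 × (2×560.25 + 6×810) = 4485.4 kN.
Governing: min(1989.1, 4485.4) = 1989.1 kN → bolt shear.

1989.1 kN (bolt shear governs)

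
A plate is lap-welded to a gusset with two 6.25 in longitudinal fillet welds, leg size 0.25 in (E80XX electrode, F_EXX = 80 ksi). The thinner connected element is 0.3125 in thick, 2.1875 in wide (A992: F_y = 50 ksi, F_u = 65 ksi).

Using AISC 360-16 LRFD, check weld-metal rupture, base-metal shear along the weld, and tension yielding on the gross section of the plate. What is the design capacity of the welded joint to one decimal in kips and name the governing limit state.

30.8 kips (gross-section yield governs)

Weld metal: throat = 0.707×0.25 = 0.17675 in, L = 2×6.25 = 12.5 in. φR_n = 0.75 × 0.6 × 80 × 0.17675 × 12.5 = 79.5 kips.
Base metal shear (0.3125 in plate): yield φR_n = 1.0×0.6×50×0.3125×12.5 = 117.2 kips; rupture φR_n = 0.75×0.6×65×0.3125×12.5 = 114.3 kips; take 114.3 kips (rupture).
Tension yield (gross): A_g = 2.1875×0.3125 = 0.68359 in². φR_n = 0.90 × 50 × 0.68359 = 30.8 kips.
Governing: min(79.5, 114.3, 30.8) = 30.8 kips → gross-section yield.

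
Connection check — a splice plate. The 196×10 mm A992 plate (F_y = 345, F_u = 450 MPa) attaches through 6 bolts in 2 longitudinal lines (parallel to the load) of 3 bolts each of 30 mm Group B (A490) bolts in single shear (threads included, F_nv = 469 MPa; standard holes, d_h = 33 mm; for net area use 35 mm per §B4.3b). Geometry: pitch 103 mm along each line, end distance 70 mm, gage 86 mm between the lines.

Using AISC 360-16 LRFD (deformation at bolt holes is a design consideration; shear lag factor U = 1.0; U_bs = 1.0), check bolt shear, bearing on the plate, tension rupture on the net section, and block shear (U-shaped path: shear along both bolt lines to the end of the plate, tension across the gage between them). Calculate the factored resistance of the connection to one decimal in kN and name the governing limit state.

425.3 kN (net-section rupture governs)

Bolt shear: A_b = π(30)²/4 = 706.86 mm². φR_n = 0.75 × 469 × 706.86 × 6 × 1 = 1491.8 kN.
Bearing (10 mm plate, F_u = 450 MPa): end bolts L_c = 70 − 33/2 = 53.5, R_n = min(1.2×53.5×10×450, 2.4×30×10×450) = 288.9 kN/bolt; interior L_c = 103 − 33 = 70, R_n = 324 kN/bolt. φR_n = 0.75 × (2×288.9 + 4×324) = 1405.4 kN.
Tension rupture (net): A_n = (196 − 2×35)×10 = 1260 mm² (U = 1.0, A_e = A_n). φR_n = 0.75 × 450 × 1260 = 425.3 kN.
Block shear: shear path 2×[70+2×103] = 2×276 mm, A_gv = 5520, A_nv = 2×(276 − 2.5×35)×10 = 3770 mm²; tension across gage: (86 − 1×35)×10 = 510 mm². R_n = min(0.6×450×3770, 0.6×345×5520) + 1.0×450×510 = min(1017.9, 1142.6) + 229.5 = 1247.4 kN. φR_n = 0.75 × 1247.4 = 935.6 kN.
Governing: min(1491.8, 1405.4, 425.3, 935.6) = 425.3 kN → net-section rupture.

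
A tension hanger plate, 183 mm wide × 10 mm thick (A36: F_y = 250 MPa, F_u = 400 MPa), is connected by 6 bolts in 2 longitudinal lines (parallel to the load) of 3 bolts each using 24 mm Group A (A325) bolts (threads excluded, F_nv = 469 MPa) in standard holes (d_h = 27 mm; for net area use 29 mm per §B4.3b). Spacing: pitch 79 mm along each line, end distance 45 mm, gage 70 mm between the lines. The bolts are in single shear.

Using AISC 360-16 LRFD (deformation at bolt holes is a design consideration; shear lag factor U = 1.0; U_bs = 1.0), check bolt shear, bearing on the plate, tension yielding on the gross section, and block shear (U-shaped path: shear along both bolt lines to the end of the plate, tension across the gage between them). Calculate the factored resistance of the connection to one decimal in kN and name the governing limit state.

411.8 kN (gross-section yield governs)

Bolt shear: A_b = π(24)²/4 = 452.39 mm². φR_n = 0.75 × 469 × 452.39 × 6 × 1 = 954.8 kN.
Bearing (10 mm plate, F_u = 400 MPa): end bolts L_c = 45 − 27/2 = 31.5, R_n = min(1.2×31.5×10×400, 2.4×24×10×400) = 151.2 kN/bolt; interior L_c = 79 − 27 = 52, R_n = 230.4 kN/bolt. φR_n = 0.75 × (2×151.2 + 4×230.4) = 918.0 kN.
Tension yield (gross): A_g = 183×10 = 1830 mm². φR_n = 0.90 × 250 × 1830 = 411.8 kN.
Block shear: shear path 2×[45+2×79] = 2×203 mm, A_gv = 4060, A_nv = 2×(203 − 2.5×29)×10 = 2610 mm²; tension across gage: (70 − 1×29)×10 = 410 mm². R_n = min(0.6×400×2610, 0.6×250×4060) + 1.0×400×410 = min(626.4, 609) + 164 = 773 kN. φR_n = 0.75 × 773 = 579.8 kN.
Governing: min(954.8, 918.0, 411.8, 579.8) = 411.8 kN → gross-section yield.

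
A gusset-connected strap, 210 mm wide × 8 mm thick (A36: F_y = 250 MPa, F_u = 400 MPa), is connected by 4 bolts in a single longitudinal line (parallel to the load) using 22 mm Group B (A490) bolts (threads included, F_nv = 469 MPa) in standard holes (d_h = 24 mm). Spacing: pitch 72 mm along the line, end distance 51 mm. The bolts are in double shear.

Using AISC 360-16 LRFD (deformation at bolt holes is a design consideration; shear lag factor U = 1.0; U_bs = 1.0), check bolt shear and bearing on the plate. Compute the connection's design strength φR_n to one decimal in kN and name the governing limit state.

Bolt shear: A_b = π(22)²/4 = 380.13 mm². φR_n = 0.75 × 469 × 380.13 × 4 × 2 = 1069.7 kN.
Bearing (8 mm plate, F_u = 400 MPa): end bolts L_c = 51 − 24/2 = 39, R_n = min(1.2×39×8×400, 2.4×22×8×400) = 149.76 kN/bolt; interior L_c = 72 − 24 = 48, R_n = 168.96 kN/bolt. φR_n = 0.75 × (1×149.76 + 3×168.96) = 492.5 kN.
Governing: min(1069.7, 492.5) = 492.5 kN → bearing.

492.5 kN (bearing governs)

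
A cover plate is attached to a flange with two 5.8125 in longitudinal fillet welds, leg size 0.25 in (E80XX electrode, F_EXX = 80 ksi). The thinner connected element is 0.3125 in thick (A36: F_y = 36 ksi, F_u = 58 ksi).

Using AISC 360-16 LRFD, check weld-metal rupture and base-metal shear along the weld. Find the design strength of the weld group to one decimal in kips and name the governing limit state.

Weld metal: throat = 0.707×0.25 = 0.17675 in, L = 2×5.8125 = 11.625 in. φR_n = 0.75 × 0.6 × 80 × 0.17675 × 11.625 = 74.0 kips.
Base metal shear (0.3125 in plate): yield φR_n = 1.0×0.6×36×0.3125×11.625 = 78.5 kips; rupture φR_n = 0.75×0.6×58×0.3125×11.625 = 94.8 kips; take 78.5 kips (yield).
Governing: min(74.0, 78.5) = 74.0 kips → weld metal.

74.0 kips (weld metal governs)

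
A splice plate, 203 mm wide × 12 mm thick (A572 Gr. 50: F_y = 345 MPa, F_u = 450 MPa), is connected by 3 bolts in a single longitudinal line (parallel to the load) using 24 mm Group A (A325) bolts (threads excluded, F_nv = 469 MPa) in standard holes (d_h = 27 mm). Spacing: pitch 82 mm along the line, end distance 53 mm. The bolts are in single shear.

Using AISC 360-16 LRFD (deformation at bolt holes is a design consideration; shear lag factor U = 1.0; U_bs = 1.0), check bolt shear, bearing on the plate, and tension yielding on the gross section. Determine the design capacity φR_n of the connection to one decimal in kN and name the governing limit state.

477.4 kN (bolt shear governs)

Bolt shear: A_b = π(24)²/4 = 452.39 mm². φR_n = 0.75 × 469 × 452.39 × 3 × 1 = 477.4 kN.
Bearing (12 mm plate, F_u = 450 MPa): end bolts L_c = 53 − 27/2 = 39.5, R_n = min(1.2×39.5×12×450, 2.4×24×12×450) = 255.96 kN/bolt; interior L_c = 82 − 27 = 55, R_n = 311.04 kN/bolt. φR_n = 0.75 × (1×255.96 + 2×311.04) = 658.5 kN.
Tension yield (gross): A_g = 203×12 = 2436 mm². φR_n = 0.90 × 345 × 2436 = 756.4 kN.
Governing: min(477.4, 658.5, 756.4) = 477.4 kN → bolt shear.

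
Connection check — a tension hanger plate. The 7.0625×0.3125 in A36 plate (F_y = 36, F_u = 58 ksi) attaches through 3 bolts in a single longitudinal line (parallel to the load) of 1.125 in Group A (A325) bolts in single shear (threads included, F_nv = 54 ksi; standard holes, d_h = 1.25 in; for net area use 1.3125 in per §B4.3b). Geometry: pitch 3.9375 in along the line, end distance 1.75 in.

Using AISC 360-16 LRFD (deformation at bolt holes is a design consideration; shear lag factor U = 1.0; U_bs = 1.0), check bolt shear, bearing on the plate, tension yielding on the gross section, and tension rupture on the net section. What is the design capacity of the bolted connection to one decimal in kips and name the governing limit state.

71.5 kips (gross-section yield governs)

Bolt shear: A_b = π(1.125)²/4 = 0.99402 in². φR_n = 0.75 × 54 × 0.99402 × 3 × 1 = 120.8 kips.
Bearing (0.3125 in plate, F_u = 58 ksi): end bolts L_c = 1.75 − 1.25/2 = 1.125, R_n = min(1.2×1.125×0.3125×58, 2.4×1.125×0.3125×58) = 24.469 kips/bolt; interior L_c = 3.9375 − 1.25 = 2.6875, R_n = 48.938 kips/bolt. φR_n = 0.75 × (1×24.469 + 2×48.938) = 91.8 kips.
Tension yield (gross): A_g = 7.0625×0.3125 = 2.207 in². φR_n = 0.90 × 36 × 2.207 = 71.5 kips.
Tension rupture (net): A_n = (7.0625 − 1×1.3125)×0.3125 = 1.7969 in² (U = 1.0, A_e = A_n). φR_n = 0.75 × 58 × 1.7969 = 78.2 kips.
Governing: min(120.8, 91.8, 71.5, 78.2) = 71.5 kips → gross-section yield.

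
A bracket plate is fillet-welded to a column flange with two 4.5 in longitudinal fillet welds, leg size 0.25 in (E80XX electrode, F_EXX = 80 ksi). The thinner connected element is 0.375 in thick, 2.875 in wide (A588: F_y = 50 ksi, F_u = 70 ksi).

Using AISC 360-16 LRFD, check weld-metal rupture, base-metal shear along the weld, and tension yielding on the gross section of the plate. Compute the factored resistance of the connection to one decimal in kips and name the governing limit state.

Weld metal: throat = 0.707×0.25 = 0.17675 in, L = 2×4.5 = 9 in. φR_n = 0.75 × 0.6 × 80 × 0.17675 × 9 = 57.3 kips.
Base metal shear (0.375 in plate): yield φR_n = 1.0×0.6×50×0.375×9 = 101.3 kips; rupture φR_n = 0.75×0.6×70×0.375×9 = 106.3 kips; take 101.3 kips (yield).
Tension yield (gross): A_g = 2.875×0.375 = 1.0781 in². φR_n = 0.90 × 50 × 1.0781 = 48.5 kips.
Governing: min(57.3, 101.3, 48.5) = 48.5 kips → gross-section yield.

48.5 kips (gross-section yield governs)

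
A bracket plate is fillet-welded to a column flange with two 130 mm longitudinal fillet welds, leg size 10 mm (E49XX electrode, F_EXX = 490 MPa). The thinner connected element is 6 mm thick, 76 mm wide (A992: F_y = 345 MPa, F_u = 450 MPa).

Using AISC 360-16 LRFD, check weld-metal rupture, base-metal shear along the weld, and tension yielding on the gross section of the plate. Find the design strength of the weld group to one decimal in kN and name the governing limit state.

Weld metal: throat = 0.707×10 = 7.07 mm, L = 2×130 = 260 mm. φR_n = 0.75 × 0.6 × 490 × 7.07 × 260 = 405.3 kN.
Base metal shear (6 mm plate): yield φR_n = 1.0×0.6×345×6×260 = 322.9 kN; rupture φR_n = 0.75×0.6×450×6×260 = 315.9 kN; take 315.9 kN (rupture).
Tension yield (gross): A_g = 76×6 = 456 mm². φR_n = 0.90 × 345 × 456 = 141.6 kN.
Governing: min(405.3, 315.9, 141.6) = 141.6 kN → gross-section yield.

141.6 kN (gross-section yield governs)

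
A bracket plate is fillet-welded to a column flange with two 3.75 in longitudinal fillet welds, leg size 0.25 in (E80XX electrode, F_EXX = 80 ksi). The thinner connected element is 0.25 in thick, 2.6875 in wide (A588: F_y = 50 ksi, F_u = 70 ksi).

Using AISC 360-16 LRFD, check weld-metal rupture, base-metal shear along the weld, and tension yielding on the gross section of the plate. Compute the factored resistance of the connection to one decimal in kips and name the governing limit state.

Weld metal: throat = 0.707×0.25 = 0.17675 in, L = 2×3.75 = 7.5 in. φR_n = 0.75 × 0.6 × 80 × 0.17675 × 7.5 = 47.7 kips.
Base metal shear (0.25 in plate): yield φR_n = 1.0×0.6×50×0.25×7.5 = 56.3 kips; rupture φR_n = 0.75×0.6×70×0.25×7.5 = 59.1 kips; take 56.3 kips (yield).
Tension yield (gross): A_g = 2.6875×0.25 = 0.67188 in². φR_n = 0.90 × 50 × 0.67188 = 30.2 kips.
Governing: min(47.7, 56.3, 30.2) = 30.2 kips → gross-section yield.

30.2 kips (gross-section yield governs)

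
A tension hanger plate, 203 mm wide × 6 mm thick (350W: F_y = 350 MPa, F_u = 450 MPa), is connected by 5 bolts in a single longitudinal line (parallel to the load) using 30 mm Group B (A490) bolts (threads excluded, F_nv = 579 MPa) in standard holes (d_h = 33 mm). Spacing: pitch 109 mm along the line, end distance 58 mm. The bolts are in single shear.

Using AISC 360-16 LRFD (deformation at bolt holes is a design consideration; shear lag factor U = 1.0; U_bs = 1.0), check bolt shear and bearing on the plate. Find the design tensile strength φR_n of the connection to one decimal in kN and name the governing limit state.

684.0 kN (bearing governs)

Bolt shear: A_b = π(30)²/4 = 706.86 mm². φR_n = 0.75 × 579 × 706.86 × 5 × 1 = 1534.8 kN.
Bearing (6 mm plate, F_u = 450 MPa): end bolts L_c = 58 − 33/2 = 41.5, R_n = min(1.2×41.5×6×450, 2.4×30×6×450) = 134.46 kN/bolt; interior L_c = 109 − 33 = 76, R_n = 194.4 kN/bolt. φR_n = 0.75 × (1×134.46 + 4×194.4) = 684.0 kN.
Governing: min(1534.8, 684.0) = 684.0 kN → bearing.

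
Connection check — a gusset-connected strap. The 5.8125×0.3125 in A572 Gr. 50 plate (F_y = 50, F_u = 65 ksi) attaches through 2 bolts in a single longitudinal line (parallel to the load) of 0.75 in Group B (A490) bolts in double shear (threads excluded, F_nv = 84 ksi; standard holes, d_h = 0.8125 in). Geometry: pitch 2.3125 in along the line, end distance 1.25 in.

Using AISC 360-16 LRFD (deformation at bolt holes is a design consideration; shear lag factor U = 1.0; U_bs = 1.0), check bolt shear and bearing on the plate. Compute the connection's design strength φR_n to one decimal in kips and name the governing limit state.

42.8 kips (bearing governs)

Bolt shear: A_b = π(0.75)²/4 = 0.44179 in². φR_n = 0.75 × 84 × 0.44179 × 2 × 2 = 111.3 kips.
Bearing (0.3125 in plate, F_u = 65 ksi): end bolts L_c = 1.25 − 0.8125/2 = 0.84375, R_n = min(1.2×0.84375×0.3125×65, 2.4×0.75×0.3125×65) = 20.566 kips/bolt; interior L_c = 2.3125 − 0.8125 = 1.5, R_n = 36.563 kips/bolt. φR_n = 0.75 × (1×20.566 + 1×36.563) = 42.8 kips.
Governing: min(111.3, 42.8) = 42.8 kips → bearing.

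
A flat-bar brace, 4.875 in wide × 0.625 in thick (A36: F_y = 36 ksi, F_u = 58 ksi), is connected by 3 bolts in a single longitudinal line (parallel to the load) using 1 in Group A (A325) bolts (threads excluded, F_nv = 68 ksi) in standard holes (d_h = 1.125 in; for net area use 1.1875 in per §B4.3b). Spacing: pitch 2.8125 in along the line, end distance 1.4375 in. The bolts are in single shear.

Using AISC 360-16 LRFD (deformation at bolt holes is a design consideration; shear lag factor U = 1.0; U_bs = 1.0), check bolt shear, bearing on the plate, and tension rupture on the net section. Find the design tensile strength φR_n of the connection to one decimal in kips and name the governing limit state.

100.3 kips (net-section rupture governs)

Bolt shear: A_b = π(1)²/4 = 0.7854 in². φR_n = 0.75 × 68 × 0.7854 × 3 × 1 = 120.2 kips.
Bearing (0.625 in plate, F_u = 58 ksi): end bolts L_c = 1.4375 − 1.125/2 = 0.875, R_n = min(1.2×0.875×0.625×58, 2.4×1×0.625×58) = 38.063 kips/bolt; interior L_c = 2.8125 − 1.125 = 1.6875, R_n = 73.406 kips/bolt. φR_n = 0.75 × (1×38.063 + 2×73.406) = 138.7 kips.
Tension rupture (net): A_n = (4.875 − 1×1.1875)×0.625 = 2.3047 in² (U = 1.0, A_e = A_n). φR_n = 0.75 × 58 × 2.3047 = 100.3 kips.
Governing: min(120.2, 138.7, 100.3) = 100.3 kips → net-section rupture.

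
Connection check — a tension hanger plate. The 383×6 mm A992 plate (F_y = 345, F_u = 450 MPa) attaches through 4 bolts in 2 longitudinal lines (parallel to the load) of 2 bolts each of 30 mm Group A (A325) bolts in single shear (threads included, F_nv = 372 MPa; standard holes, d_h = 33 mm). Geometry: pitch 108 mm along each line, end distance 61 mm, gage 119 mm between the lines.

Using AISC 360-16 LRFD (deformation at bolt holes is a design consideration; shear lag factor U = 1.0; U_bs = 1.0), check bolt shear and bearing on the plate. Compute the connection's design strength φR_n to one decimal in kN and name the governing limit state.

507.9 kN (bearing governs)

Bolt shear: A_b = π(30)²/4 = 706.86 mm². φR_n = 0.75 × 372 × 706.86 × 4 × 1 = 788.9 kN.
Bearing (6 mm plate, F_u = 450 MPa): end bolts L_c = 61 − 33/2 = 44.5, R_n = min(1.2×44.5×6×450, 2.4×30×6×450) = 144.18 kN/bolt; interior L_c = 108 − 33 = 75, R_n = 194.4 kN/bolt. φR_n = 0.75 × (2×144.18 + 2×194.4) = 507.9 kN.
Governing: min(788.9, 507.9) = 507.9 kN → bearing.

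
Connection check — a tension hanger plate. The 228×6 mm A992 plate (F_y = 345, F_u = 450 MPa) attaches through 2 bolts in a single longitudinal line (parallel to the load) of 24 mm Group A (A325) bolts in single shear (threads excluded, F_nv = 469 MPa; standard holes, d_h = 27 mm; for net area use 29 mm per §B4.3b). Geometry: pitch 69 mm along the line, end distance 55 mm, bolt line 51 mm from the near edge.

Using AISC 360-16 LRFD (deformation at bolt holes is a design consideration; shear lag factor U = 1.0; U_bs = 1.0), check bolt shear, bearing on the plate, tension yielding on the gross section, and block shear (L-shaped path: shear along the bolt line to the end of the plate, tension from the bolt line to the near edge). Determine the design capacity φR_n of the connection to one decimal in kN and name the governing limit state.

Bolt shear: A_b = π(24)²/4 = 452.39 mm². φR_n = 0.75 × 469 × 452.39 × 2 × 1 = 318.3 kN.
Bearing (6 mm plate, F_u = 450 MPa): end bolts L_c = 55 − 27/2 = 41.5, R_n = min(1.2×41.5×6×450, 2.4×24×6×450) = 134.46 kN/bolt; interior L_c = 69 − 27 = 42, R_n = 136.08 kN/bolt. φR_n = 0.75 × (1×134.46 + 1×136.08) = 202.9 kN.
Tension yield (gross): A_g = 228×6 = 1368 mm². φR_n = 0.90 × 345 × 1368 = 424.8 kN.
Block shear: shear path 1×[55+1×69] = 1×124 mm, A_gv = 744, A_nv = 1×(124 − 1.5×29)×6 = 483 mm²; tension to near edge: (51 − 0.5×29)×6 = 219 mm². R_n = min(0.6×450×483, 0.6×345×744) + 1.0×450×219 = min(130.41, 154.01) + 98.55 = 228.96 kN. φR_n = 0.75 × 228.96 = 171.7 kN.
Governing: min(318.3, 202.9, 424.8, 171.7) = 171.7 kN → block shear.

171.7 kN (block shear governs)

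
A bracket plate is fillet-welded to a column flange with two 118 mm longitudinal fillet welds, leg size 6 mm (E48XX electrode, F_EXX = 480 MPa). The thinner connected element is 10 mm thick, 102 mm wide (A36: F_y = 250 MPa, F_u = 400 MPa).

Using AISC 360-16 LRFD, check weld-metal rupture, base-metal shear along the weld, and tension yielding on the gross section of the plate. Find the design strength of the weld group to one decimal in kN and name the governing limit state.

216.2 kN (weld metal governs)

Weld metal: throat = 0.707×6 = 4.242 mm, L = 2×118 = 236 mm. φR_n = 0.75 × 0.6 × 480 × 4.242 × 236 = 216.2 kN.
Base metal shear (10 mm plate): yield φR_n = 1.0×0.6×250×10×236 = 354.0 kN; rupture φR_n = 0.75×0.6×400×10×236 = 424.8 kN; take 354.0 kN (yield).
Tension yield (gross): A_g = 102×10 = 1020 mm². φR_n = 0.90 × 250 × 1020 = 229.5 kN.
Governing: min(216.2, 354.0, 229.5) = 216.2 kN → weld metal.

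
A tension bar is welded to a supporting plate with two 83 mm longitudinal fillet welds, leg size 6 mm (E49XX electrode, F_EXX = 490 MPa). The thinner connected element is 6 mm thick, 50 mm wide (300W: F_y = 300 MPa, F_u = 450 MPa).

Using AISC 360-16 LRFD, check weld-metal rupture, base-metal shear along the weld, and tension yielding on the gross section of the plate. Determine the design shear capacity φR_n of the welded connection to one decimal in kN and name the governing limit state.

Weld metal: throat = 0.707×6 = 4.242 mm, L = 2×83 = 166 mm. φR_n = 0.75 × 0.6 × 490 × 4.242 × 166 = 155.3 kN.
Base metal shear (6 mm plate): yield φR_n = 1.0×0.6×300×6×166 = 179.3 kN; rupture φR_n = 0.75×0.6×450×6×166 = 201.7 kN; take 179.3 kN (yield).
Tension yield (gross): A_g = 50×6 = 300 mm². φR_n = 0.90 × 300 × 300 = 81.0 kN.
Governing: min(155.3, 179.3, 81.0) = 81.0 kN → gross-section yield.

81.0 kN (gross-section yield governs)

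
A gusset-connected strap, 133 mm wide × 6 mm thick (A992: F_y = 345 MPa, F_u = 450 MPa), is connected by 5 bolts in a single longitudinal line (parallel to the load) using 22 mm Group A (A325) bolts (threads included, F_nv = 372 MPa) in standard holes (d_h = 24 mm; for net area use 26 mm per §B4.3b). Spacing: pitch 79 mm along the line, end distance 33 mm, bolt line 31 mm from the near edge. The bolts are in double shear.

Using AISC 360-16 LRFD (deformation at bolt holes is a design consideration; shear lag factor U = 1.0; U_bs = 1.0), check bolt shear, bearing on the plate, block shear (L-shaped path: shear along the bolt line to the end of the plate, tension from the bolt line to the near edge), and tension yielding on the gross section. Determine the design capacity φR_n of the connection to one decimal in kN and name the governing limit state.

Bolt shear: A_b = π(22)²/4 = 380.13 mm². φR_n = 0.75 × 372 × 380.13 × 5 × 2 = 1060.6 kN.
Bearing (6 mm plate, F_u = 450 MPa): end bolts L_c = 33 − 24/2 = 21, R_n = min(1.2×21×6×450, 2.4×22×6×450) = 68.04 kN/bolt; interior L_c = 79 − 24 = 55, R_n = 142.56 kN/bolt. φR_n = 0.75 × (1×68.04 + 4×142.56) = 478.7 kN.
Block shear: shear path 1×[33+4×79] = 1×349 mm, A_gv = 2094, A_nv = 1×(349 − 4.5×26)×6 = 1392 mm²; tension to near edge: (31 − 0.5×26)×6 = 108 mm². R_n = min(0.6×450×1392, 0.6×345×2094) + 1.0×450×108 = min(375.84, 433.46) + 48.6 = 424.44 kN. φR_n = 0.75 × 424.44 = 318.3 kN.
Tension yield (gross): A_g = 133×6 = 798 mm². φR_n = 0.90 × 345 × 798 = 247.8 kN.
Governing: min(1060.6, 478.7, 318.3, 247.8) = 247.8 kN → gross-section yield.

247.8 kN (gross-section yield governs)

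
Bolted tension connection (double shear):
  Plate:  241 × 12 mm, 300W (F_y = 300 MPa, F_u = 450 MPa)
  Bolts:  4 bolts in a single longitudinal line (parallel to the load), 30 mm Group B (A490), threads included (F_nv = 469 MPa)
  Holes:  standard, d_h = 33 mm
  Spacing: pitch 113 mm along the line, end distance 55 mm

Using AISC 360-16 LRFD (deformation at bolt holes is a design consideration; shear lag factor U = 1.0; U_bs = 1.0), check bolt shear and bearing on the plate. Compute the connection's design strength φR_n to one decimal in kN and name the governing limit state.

1061.9 kN (bearing governs)

Bolt shear: A_b = π(30)²/4 = 706.86 mm². φR_n = 0.75 × 469 × 706.86 × 4 × 2 = 1989.1 kN.
Bearing (12 mm plate, F_u = 450 MPa): end bolts L_c = 55 − 33/2 = 38.5, R_n = min(1.2×38.5×12×450, 2.4×30×12×450) = 249.48 kN/bolt; interior L_c = 113 − 33 = 80, R_n = 388.8 kN/bolt. φR_n = 0.75 × (1×249.48 + 3×388.8) = 1061.9 kN.
Governing: min(1989.1, 1061.9) = 1061.9 kN → bearing.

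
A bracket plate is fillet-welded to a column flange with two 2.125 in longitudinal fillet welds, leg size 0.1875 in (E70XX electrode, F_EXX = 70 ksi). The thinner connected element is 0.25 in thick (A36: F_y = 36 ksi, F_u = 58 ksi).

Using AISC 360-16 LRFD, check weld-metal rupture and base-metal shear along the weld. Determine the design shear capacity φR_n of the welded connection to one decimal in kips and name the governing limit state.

17.7 kips (weld metal governs)

Weld metal: throat = 0.707×0.1875 = 0.13256 in, L = 2×2.125 = 4.25 in. φR_n = 0.75 × 0.6 × 70 × 0.13256 × 4.25 = 17.7 kips.
Base metal shear (0.25 in plate): yield φR_n = 1.0×0.6×36×0.25×4.25 = 23.0 kips; rupture φR_n = 0.75×0.6×58×0.25×4.25 = 27.7 kips; take 23.0 kips (yield).
Governing: min(17.7, 23.0) = 17.7 kips → weld metal.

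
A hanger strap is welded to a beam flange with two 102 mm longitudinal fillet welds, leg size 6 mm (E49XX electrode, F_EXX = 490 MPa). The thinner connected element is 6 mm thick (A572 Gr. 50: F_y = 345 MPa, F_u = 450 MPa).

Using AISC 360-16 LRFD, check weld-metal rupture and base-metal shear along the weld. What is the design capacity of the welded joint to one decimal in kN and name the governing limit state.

190.8 kN (weld metal governs)

Weld metal: throat = 0.707×6 = 4.242 mm, L = 2×102 = 204 mm. φR_n = 0.75 × 0.6 × 490 × 4.242 × 204 = 190.8 kN.
Base metal shear (6 mm plate): yield φR_n = 1.0×0.6×345×6×204 = 253.4 kN; rupture φR_n = 0.75×0.6×450×6×204 = 247.9 kN; take 247.9 kN (rupture).
Governing: min(190.8, 247.9) = 190.8 kN → weld metal.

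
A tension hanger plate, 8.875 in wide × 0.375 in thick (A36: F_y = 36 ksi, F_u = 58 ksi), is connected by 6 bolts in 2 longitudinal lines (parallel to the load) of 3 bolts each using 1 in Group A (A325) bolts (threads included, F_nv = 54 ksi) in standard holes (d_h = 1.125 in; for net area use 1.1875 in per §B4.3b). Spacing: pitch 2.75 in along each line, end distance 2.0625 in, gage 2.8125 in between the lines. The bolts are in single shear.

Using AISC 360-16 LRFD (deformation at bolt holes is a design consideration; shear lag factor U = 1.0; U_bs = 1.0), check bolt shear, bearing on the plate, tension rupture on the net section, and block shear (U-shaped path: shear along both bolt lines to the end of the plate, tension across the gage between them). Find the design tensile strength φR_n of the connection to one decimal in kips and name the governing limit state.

Bolt shear: A_b = π(1)²/4 = 0.7854 in². φR_n = 0.75 × 54 × 0.7854 × 6 × 1 = 190.9 kips.
Bearing (0.375 in plate, F_u = 58 ksi): end bolts L_c = 2.0625 − 1.125/2 = 1.5, R_n = min(1.2×1.5×0.375×58, 2.4×1×0.375×58) = 39.15 kips/bolt; interior L_c = 2.75 − 1.125 = 1.625, R_n = 42.413 kips/bolt. φR_n = 0.75 × (2×39.15 + 4×42.413) = 186.0 kips.
Tension rupture (net): A_n = (8.875 − 2×1.1875)×0.375 = 2.4375 in² (U = 1.0, A_e = A_n). φR_n = 0.75 × 58 × 2.4375 = 106.0 kips.
Block shear: shear path 2×[2.0625+2×2.75] = 2×7.5625 in, A_gv = 5.6719, A_nv = 2×(7.5625 − 2.5×1.1875)×0.375 = 3.4453 in²; tension across gage: (2.8125 − 1×1.1875)×0.375 = 0.60938 in². R_n = min(0.6×58×3.4453, 0.6×36×5.6719) + 1.0×58×0.60938 = min(119.9, 122.51) + 35.344 = 155.24 kips. φR_n = 0.75 × 155.24 = 116.4 kips.
Governing: min(190.9, 186.0, 106.0, 116.4) = 106.0 kips → net-section rupture.

106.0 kips (net-section rupture governs)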